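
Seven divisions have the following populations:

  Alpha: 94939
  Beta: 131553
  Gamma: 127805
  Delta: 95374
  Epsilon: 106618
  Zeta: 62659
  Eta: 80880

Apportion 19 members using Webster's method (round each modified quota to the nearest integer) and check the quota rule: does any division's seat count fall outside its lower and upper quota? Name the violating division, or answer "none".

none

Standard quotas: Alpha 2.578, Beta 3.572, Gamma 3.470, Delta 2.589, Epsilon 2.895, Zeta 1.701, Eta 2.196.
Webster allocation: Alpha 3, Beta 3, Gamma 3, Delta 3, Epsilon 3, Zeta 2, Eta 2.
Every allocation lies between the lower and upper quota.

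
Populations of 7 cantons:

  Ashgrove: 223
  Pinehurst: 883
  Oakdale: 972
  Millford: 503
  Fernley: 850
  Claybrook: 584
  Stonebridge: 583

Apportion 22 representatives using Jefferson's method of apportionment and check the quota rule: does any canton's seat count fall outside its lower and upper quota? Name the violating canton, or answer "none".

none

Standard quotas: Ashgrove 1.067, Pinehurst 4.225, Oakdale 4.651, Millford 2.407, Fernley 4.067, Claybrook 2.794, Stonebridge 2.789.
Jefferson allocation: Ashgrove 1, Pinehurst 4, Oakdale 5, Millford 2, Fernley 4, Claybrook 3, Stonebridge 3.
Every allocation lies between the lower and upper quota.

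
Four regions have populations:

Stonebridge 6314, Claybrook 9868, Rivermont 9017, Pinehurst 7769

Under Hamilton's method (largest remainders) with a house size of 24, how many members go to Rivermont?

6

The standard divisor is 32968/24 ≈ 1373.667.
Standard quotas: Stonebridge 4.5965, Claybrook 7.1837, Rivermont 6.5642, Pinehurst 5.6557.
Lower quotas: Stonebridge 4, Claybrook 7, Rivermont 6, Pinehurst 5 (sum 22, leaving 2 seats).
Remainders in descending order: Pinehurst 0.6557, Stonebridge 0.5965, Rivermont 0.5642, Claybrook 0.1837.
Largest remainders: Pinehurst, Stonebridge receive the extra seats.
Rivermont receives 6.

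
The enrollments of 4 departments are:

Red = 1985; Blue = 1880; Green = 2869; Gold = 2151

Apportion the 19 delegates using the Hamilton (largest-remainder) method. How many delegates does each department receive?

Red: 4, Blue: 4, Green: 6, Gold: 5

Total 8885; standard divisor 8885/19 ≈ 467.632.
Standard quotas: Red 4.245, Blue 4.020, Green 6.135, Gold 4.600.
Lower quotas: Red 4, Blue 4, Green 6, Gold 4 (sum 18, leaving 1 seat).
Remainders in descending order: Gold 0.600, Red 0.245, Green 0.135, Blue 0.020.
The surplus seat goes to Gold.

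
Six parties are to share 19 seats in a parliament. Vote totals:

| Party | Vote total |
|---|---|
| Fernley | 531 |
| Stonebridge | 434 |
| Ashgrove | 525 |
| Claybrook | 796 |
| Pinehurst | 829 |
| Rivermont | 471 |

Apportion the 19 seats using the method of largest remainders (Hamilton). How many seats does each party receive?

Total 3586; standard divisor 3586/19 ≈ 188.737.
Standard quotas: Fernley 2.813, Stonebridge 2.299, Ashgrove 2.782, Claybrook 4.218, Pinehurst 4.392, Rivermont 2.496.
Lower quotas: Fernley 2, Stonebridge 2, Ashgrove 2, Claybrook 4, Pinehurst 4, Rivermont 2 (sum 16, leaving 3 seats).
Remainders in descending order: Fernley 0.813, Ashgrove 0.782, Rivermont 0.496, Pinehurst 0.392, Stonebridge 0.299, Claybrook 0.218.
Largest remainders: Fernley, Ashgrove, Rivermont receive the extra seats.

Fernley 3, Stonebridge 2, Ashgrove 3, Claybrook 4, Pinehurst 4, Rivermont 3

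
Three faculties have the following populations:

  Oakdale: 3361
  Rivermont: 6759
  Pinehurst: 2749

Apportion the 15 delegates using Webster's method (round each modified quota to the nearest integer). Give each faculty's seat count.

Oakdale: 4; Rivermont: 8; Pinehurst: 3

Standard divisor 12869/15 ≈ 857.933; standard quotas: Oakdale 3.918, Rivermont 7.878, Pinehurst 3.204.
Rounding to the nearest integer gives Oakdale 4, Rivermont 8, Pinehurst 3 — total 15, matching the house size, so no adjustment is needed.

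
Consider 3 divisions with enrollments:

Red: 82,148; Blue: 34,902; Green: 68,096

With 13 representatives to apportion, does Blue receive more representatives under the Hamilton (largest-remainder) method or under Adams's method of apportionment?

Hamilton: Red 6, Blue 2, Green 5.
Adams: Red 5, Blue 3, Green 5.
Blue gets 2 under Hamilton and 3 under Adams.

Adams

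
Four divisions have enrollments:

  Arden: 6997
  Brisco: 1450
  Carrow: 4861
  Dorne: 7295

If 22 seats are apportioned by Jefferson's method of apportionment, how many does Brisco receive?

1

Standard divisor 20603/22 ≈ 936.5; standard quotas: Arden 7.471, Brisco 1.548, Carrow 5.191, Dorne 7.790.
Rounding down gives 7, 1, 5, 7 = 20 seats, so the divisor must be adjusted.
With modified divisor 840: modified quotas Arden 8.330, Brisco 1.726, Carrow 5.787, Dorne 8.685.
Rounding down: Arden 8, Brisco 1, Carrow 5, Dorne 8 (total 22).
Brisco receives 1.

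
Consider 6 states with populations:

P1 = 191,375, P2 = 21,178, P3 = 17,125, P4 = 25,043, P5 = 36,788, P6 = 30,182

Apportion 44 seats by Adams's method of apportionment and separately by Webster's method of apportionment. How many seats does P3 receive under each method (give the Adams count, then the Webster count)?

Adams: P1 25, P2 3, P3 3, P4 4, P5 5, P6 4.
Webster: P1 27, P2 3, P3 2, P4 3, P5 5, P6 4.
P3 gets 3 under Adams and 2 under Webster.

3 and 2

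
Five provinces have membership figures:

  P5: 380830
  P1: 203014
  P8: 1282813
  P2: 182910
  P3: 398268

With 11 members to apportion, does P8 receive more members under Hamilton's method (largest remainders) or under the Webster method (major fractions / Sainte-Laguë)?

Hamilton: P5 1, P1 1, P8 6, P2 1, P3 2.
Webster: P5 2, P1 1, P8 5, P2 1, P3 2.
P8 gets 6 under Hamilton and 5 under Webster.

Hamilton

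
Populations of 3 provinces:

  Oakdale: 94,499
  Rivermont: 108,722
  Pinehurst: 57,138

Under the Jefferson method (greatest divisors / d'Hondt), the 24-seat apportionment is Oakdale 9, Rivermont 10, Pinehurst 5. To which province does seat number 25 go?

Priority for the next seat is population ÷ (current seats + 1).
Priorities: Oakdale 9449.900, Rivermont 9883.818, Pinehurst 9523.000.
Highest priority: Rivermont.

Rivermont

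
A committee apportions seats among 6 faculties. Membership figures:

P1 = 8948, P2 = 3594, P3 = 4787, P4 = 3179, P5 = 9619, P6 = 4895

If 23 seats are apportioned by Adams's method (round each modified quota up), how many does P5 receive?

6

Standard divisor 35022/23 ≈ 1522.696; standard quotas: P1 5.876, P2 2.360, P3 3.144, P4 2.088, P5 6.317, P6 3.215.
Rounding up gives 6, 3, 4, 3, 7, 4 = 27 seats, so the divisor must be adjusted.
With modified divisor 1700: modified quotas P1 5.264, P2 2.114, P3 2.816, P4 1.870, P5 5.658, P6 2.879.
Rounding up: P1 6, P2 3, P3 3, P4 2, P5 6, P6 3 (total 23).
P5 receives 6.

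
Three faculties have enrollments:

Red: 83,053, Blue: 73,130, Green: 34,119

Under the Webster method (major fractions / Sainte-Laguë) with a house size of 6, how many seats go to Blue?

2

Standard divisor 190302/6 ≈ 31717; standard quotas: Red 2.619, Blue 2.306, Green 1.076.
Rounding to the nearest integer gives Red 3, Blue 2, Green 1 — total 6, matching the house size, so no adjustment is needed.
Blue receives 2.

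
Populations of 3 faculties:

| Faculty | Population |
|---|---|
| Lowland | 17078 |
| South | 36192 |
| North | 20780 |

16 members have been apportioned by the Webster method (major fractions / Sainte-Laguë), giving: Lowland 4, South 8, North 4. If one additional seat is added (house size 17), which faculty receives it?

North

Priority for the next seat is population ÷ (current seats + 0.5).
Priorities: Lowland 3795.111, South 4257.882, North 4617.778.
Highest priority: North.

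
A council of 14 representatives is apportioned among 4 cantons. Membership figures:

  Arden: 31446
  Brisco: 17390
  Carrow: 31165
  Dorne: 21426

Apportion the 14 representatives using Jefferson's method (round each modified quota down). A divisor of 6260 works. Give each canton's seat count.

With modified divisor 6260: modified quotas Arden 5.023, Brisco 2.778, Carrow 4.978, Dorne 3.423.
Rounding down: Arden 5, Brisco 2, Carrow 4, Dorne 3 (total 14).

Arden 5; Brisco 2; Carrow 4; Dorne 3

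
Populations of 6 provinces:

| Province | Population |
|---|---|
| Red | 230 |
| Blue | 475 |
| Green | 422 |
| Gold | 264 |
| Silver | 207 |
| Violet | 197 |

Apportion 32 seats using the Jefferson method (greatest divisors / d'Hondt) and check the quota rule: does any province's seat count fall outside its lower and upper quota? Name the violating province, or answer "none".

Standard quotas: Red 4.100, Blue 8.468, Green 7.523, Gold 4.706, Silver 3.690, Violet 3.512.
Jefferson allocation: Red 4, Blue 9, Green 8, Gold 5, Silver 3, Violet 3.
Every allocation lies between the lower and upper quota.

none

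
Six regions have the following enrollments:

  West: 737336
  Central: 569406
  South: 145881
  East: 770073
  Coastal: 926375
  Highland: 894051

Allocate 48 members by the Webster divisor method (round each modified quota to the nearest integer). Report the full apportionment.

West 9, Central 7, South 2, East 9, Coastal 11, Highland 10

Standard divisor 4043122/48 ≈ 84231.708; standard quotas: West 8.754, Central 6.760, South 1.732, East 9.142, Coastal 10.998, Highland 10.614.
Rounding to the nearest integer gives 9, 7, 2, 9, 11, 11 = 49 seats, so the divisor must be adjusted.
With modified divisor 85900: modified quotas West 8.584, Central 6.629, South 1.698, East 8.965, Coastal 10.784, Highland 10.408.
Rounding to the nearest integer: West 9, Central 7, South 2, East 9, Coastal 11, Highland 10 (total 48).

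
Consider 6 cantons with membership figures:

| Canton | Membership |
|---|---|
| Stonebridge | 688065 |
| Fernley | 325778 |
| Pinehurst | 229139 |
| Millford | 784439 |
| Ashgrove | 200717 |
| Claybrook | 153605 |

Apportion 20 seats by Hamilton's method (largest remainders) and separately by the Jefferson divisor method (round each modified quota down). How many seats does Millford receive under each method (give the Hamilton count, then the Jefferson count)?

6 and 7

Hamilton: Stonebridge 6, Fernley 3, Pinehurst 2, Millford 6, Ashgrove 2, Claybrook 1.
Jefferson: Stonebridge 6, Fernley 3, Pinehurst 2, Millford 7, Ashgrove 1, Claybrook 1.
Millford gets 6 under Hamilton and 7 under Jefferson.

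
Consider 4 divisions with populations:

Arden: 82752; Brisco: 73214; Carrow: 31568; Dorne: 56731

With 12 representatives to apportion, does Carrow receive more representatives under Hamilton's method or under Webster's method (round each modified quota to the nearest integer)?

Webster

Hamilton: Arden 4, Brisco 4, Carrow 1, Dorne 3.
Webster: Arden 4, Brisco 3, Carrow 2, Dorne 3.
Carrow gets 1 under Hamilton and 2 under Webster.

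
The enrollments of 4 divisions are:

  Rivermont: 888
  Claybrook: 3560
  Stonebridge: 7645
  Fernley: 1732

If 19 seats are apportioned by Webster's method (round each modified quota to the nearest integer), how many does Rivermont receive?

1

Standard divisor 13825/19 ≈ 727.632; standard quotas: Rivermont 1.220, Claybrook 4.893, Stonebridge 10.507, Fernley 2.380.
Rounding to the nearest integer gives Rivermont 1, Claybrook 5, Stonebridge 11, Fernley 2 — total 19, matching the house size, so no adjustment is needed.
Rivermont receives 1.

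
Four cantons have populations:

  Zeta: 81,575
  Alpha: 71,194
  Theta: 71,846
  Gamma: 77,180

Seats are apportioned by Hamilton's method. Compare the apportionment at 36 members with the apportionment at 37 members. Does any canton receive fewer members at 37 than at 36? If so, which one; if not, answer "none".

At 36 seats: Zeta 10, Alpha 8, Theta 9, Gamma 9.
At 37 seats: Zeta 10, Alpha 9, Theta 9, Gamma 9.
No canton's allocation decreased.

none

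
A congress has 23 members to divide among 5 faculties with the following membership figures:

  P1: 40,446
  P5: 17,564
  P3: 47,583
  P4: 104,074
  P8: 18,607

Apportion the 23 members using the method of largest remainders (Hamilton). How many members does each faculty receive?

P1 4; P5 2; P3 5; P4 10; P8 2

Standard divisor: 228274 ÷ 23 ≈ 9924.957.
Standard quotas: P1 4.0752, P5 1.7697, P3 4.7943, P4 10.4861, P8 1.8748.
Lower quotas: P1 4, P5 1, P3 4, P4 10, P8 1 (sum 20, leaving 3 seats).
Remainders in descending order: P8 0.8748, P3 0.7943, P5 0.7697, P4 0.4861, P1 0.0752.
Largest remainders: P8, P3, P5 receive the extra seats.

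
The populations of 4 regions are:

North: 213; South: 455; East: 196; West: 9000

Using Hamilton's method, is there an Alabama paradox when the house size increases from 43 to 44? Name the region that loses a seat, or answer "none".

At 43 seats: North 1, South 2, East 1, West 39.
At 44 seats: North 1, South 2, East 1, West 40.
No region's allocation decreased.

none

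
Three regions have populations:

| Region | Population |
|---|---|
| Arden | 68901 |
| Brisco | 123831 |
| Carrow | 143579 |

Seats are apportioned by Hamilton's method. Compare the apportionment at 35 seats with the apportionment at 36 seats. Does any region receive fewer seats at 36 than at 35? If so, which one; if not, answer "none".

none

At 35 seats: Arden 7, Brisco 13, Carrow 15.
At 36 seats: Arden 8, Brisco 13, Carrow 15.
No region's allocation decreased.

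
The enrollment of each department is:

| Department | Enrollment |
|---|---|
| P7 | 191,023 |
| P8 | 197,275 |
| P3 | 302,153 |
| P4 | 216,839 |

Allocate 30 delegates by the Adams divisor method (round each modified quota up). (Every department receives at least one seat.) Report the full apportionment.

Standard divisor 907290/30 ≈ 30243; standard quotas: P7 6.316, P8 6.523, P3 9.991, P4 7.170.
Rounding up gives 7, 7, 10, 8 = 32 seats, so the divisor must be adjusted.
With modified divisor 32400: modified quotas P7 5.896, P8 6.089, P3 9.326, P4 6.693.
Rounding up: P7 6, P8 7, P3 10, P4 7 (total 30).

P7 6, P8 7, P3 10, P4 7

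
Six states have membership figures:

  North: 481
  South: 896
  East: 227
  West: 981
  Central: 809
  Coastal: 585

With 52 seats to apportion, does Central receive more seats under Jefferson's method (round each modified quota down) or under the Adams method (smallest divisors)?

Jefferson: North 6, South 12, East 3, West 13, Central 11, Coastal 7.
Adams: North 6, South 12, East 3, West 13, Central 10, Coastal 8.
Central gets 11 under Jefferson and 10 under Adams.

Jefferson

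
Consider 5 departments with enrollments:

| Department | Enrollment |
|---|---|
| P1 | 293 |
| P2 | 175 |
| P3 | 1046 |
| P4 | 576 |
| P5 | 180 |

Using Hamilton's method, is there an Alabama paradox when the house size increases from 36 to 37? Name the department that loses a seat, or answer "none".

At 36 seats: P1 5, P2 3, P3 16, P4 9, P5 3.
At 37 seats: P1 5, P2 3, P3 17, P4 9, P5 3.
No department's allocation decreased.

none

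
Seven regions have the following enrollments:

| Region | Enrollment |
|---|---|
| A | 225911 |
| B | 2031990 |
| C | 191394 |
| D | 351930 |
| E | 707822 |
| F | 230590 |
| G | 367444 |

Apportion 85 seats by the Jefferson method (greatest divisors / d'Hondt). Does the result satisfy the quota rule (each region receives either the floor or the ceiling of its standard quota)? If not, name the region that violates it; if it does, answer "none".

Standard quotas: A 4.675, B 42.054, C 3.961, D 7.284, E 14.649, F 4.772, G 7.605.
Jefferson allocation: A 4, B 44, C 4, D 7, E 15, F 4, G 7.
B has quota 42.054 (lower 42, upper 43) but receives 44 — outside the quota interval.

B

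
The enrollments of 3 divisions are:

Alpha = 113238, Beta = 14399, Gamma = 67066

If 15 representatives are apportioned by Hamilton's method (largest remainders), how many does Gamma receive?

5

The standard divisor is 194703/15 ≈ 12980.2.
Standard quotas: Alpha 8.7239, Beta 1.1093, Gamma 5.1668.
Lower quotas: Alpha 8, Beta 1, Gamma 5 (sum 14, leaving 1 seat).
Remainders in descending order: Alpha 0.7239, Gamma 0.1668, Beta 0.1093.
Largest remainder: Alpha receives the extra seat.
Gamma receives 5.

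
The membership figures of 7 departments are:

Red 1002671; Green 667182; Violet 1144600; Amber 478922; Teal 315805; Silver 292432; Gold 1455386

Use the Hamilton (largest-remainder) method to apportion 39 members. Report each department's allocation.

Red=7, Green=5, Violet=8, Amber=4, Teal=2, Silver=2, Gold=11

Standard divisor: 5356998 ÷ 39 ≈ 137358.923.
Standard quotas: Red 7.2996, Green 4.8572, Violet 8.3329, Amber 3.4866, Teal 2.2991, Silver 2.1290, Gold 10.5955.
Lower quotas: Red 7, Green 4, Violet 8, Amber 3, Teal 2, Silver 2, Gold 10 (sum 36, leaving 3 seats).
Remainders in descending order: Green 0.8572, Gold 0.5955, Amber 0.4866, Violet 0.3329, Red 0.2996, Teal 0.2991, Silver 0.1290.
Largest remainders: Green, Gold, Amber receive the extra seats.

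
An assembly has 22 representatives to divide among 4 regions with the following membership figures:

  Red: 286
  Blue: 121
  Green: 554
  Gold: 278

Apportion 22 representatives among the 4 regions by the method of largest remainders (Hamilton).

Red 5; Blue 2; Green 10; Gold 5

Standard divisor: 1239 ÷ 22 ≈ 56.318.
Standard quotas: Red 5.078, Blue 2.149, Green 9.837, Gold 4.936.
Lower quotas: Red 5, Blue 2, Green 9, Gold 4 (sum 20, leaving 2 seats).
Remainders in descending order: Gold 0.936, Green 0.837, Blue 0.149, Red 0.078.
The surplus seats go to Gold, Green.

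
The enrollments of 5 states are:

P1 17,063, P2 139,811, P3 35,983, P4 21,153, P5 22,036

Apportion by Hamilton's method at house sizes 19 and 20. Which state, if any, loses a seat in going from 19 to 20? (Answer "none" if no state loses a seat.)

At 19 seats: P1 1, P2 11, P3 3, P4 2, P5 2.
At 20 seats: P1 1, P2 12, P3 3, P4 2, P5 2.
No state's allocation decreased.

none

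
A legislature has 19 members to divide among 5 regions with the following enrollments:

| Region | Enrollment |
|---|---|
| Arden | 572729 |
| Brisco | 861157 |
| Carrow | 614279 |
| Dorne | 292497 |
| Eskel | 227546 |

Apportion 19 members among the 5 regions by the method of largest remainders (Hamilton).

The standard divisor is 2568208/19 ≈ 135168.842.
Standard quotas: Arden 4.2371, Brisco 6.3710, Carrow 4.5445, Dorne 2.1639, Eskel 1.6834.
Lower quotas: Arden 4, Brisco 6, Carrow 4, Dorne 2, Eskel 1 (sum 17, leaving 2 seats).
Remainders in descending order: Eskel 0.6834, Carrow 0.5445, Brisco 0.3710, Arden 0.2371, Dorne 0.1639.
The surplus seats go to Eskel, Carrow.

Arden: 4; Brisco: 6; Carrow: 5; Dorne: 2; Eskel: 2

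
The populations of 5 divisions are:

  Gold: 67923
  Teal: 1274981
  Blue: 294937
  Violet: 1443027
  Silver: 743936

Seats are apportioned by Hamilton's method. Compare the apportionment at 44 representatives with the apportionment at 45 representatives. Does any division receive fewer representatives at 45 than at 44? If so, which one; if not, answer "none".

At 44 seats: Gold 1, Teal 15, Blue 3, Violet 17, Silver 8.
At 45 seats: Gold 1, Teal 15, Blue 3, Violet 17, Silver 9.
No division's allocation decreased.

none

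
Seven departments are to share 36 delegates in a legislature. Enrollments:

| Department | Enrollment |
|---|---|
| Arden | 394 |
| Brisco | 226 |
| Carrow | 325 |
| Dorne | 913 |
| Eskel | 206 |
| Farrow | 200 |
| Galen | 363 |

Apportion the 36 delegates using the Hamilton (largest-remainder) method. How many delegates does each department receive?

Total 2627; standard divisor 2627/36 ≈ 72.972.
Standard quotas: Arden 5.399, Brisco 3.097, Carrow 4.454, Dorne 12.512, Eskel 2.823, Farrow 2.741, Galen 4.974.
Lower quotas: Arden 5, Brisco 3, Carrow 4, Dorne 12, Eskel 2, Farrow 2, Galen 4 (sum 32, leaving 4 seats).
Remainders in descending order: Galen 0.974, Eskel 0.823, Farrow 0.741, Dorne 0.512, Carrow 0.454, Arden 0.399, Brisco 0.097.
The surplus seats go to Galen, Eskel, Farrow, Dorne.

Arden 5, Brisco 3, Carrow 4, Dorne 13, Eskel 3, Farrow 3, Galen 5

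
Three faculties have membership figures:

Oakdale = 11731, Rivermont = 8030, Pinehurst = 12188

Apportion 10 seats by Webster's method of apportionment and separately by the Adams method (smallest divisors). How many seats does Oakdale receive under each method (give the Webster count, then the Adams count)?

Webster: Oakdale 4, Rivermont 2, Pinehurst 4.
Adams: Oakdale 3, Rivermont 3, Pinehurst 4.
Oakdale gets 4 under Webster and 3 under Adams.

4 and 3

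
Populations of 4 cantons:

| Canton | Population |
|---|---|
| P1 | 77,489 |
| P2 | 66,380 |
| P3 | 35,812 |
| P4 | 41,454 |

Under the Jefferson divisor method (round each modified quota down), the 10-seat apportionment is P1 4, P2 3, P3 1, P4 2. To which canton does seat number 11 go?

P3

Priority for the next seat is population ÷ (current seats + 1).
Priorities: P1 15497.800, P2 16595.000, P3 17906.000, P4 13818.000.
Highest priority: P3.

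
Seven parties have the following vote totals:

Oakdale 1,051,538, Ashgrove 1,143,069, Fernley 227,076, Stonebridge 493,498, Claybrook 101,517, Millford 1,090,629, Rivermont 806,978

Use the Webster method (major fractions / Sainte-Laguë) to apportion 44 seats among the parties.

Standard divisor 4914305/44 ≈ 111688.75; standard quotas: Oakdale 9.415, Ashgrove 10.234, Fernley 2.033, Stonebridge 4.419, Claybrook 0.909, Millford 9.765, Rivermont 7.225.
Rounding to the nearest integer gives 9, 10, 2, 4, 1, 10, 7 = 43 seats, so the divisor must be adjusted.
With modified divisor 110200: modified quotas Oakdale 9.542, Ashgrove 10.373, Fernley 2.061, Stonebridge 4.478, Claybrook 0.921, Millford 9.897, Rivermont 7.323.
Rounding to the nearest integer: Oakdale 10, Ashgrove 10, Fernley 2, Stonebridge 4, Claybrook 1, Millford 10, Rivermont 7 (total 44).

Oakdale: 10, Ashgrove: 10, Fernley: 2, Stonebridge: 4, Claybrook: 1, Millford: 10, Rivermont: 7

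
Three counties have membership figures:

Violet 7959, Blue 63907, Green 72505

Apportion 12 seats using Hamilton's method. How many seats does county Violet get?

The standard divisor is 144371/12 ≈ 12030.917.
Standard quotas: Violet 0.6615, Blue 5.3119, Green 6.0266.
Lower quotas: Violet 0, Blue 5, Green 6 (sum 11, leaving 1 seat).
Remainders in descending order: Violet 0.6615, Blue 0.3119, Green 0.0266.
The surplus seat goes to Violet.
Violet receives 1.

1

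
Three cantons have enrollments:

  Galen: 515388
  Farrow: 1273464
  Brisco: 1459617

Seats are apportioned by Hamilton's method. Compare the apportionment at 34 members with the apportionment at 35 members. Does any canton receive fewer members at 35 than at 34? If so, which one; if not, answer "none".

Galen

At 34 seats: Galen 6, Farrow 13, Brisco 15.
At 35 seats: Galen 5, Farrow 14, Brisco 16.
Galen drops from 6 to 5.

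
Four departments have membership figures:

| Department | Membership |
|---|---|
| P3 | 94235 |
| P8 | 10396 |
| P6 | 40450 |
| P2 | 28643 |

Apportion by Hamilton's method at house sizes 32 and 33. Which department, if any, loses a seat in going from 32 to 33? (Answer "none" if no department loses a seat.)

At 32 seats: P3 17, P8 2, P6 8, P2 5.
At 33 seats: P3 18, P8 2, P6 8, P2 5.
No department's allocation decreased.

none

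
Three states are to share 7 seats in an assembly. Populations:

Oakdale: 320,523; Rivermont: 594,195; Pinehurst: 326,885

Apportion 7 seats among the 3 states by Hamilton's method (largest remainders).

Total 1241603; standard divisor 1241603/7 ≈ 177371.857.
Standard quotas: Oakdale 1.8071, Rivermont 3.3500, Pinehurst 1.8429.
Lower quotas: Oakdale 1, Rivermont 3, Pinehurst 1 (sum 5, leaving 2 seats).
Remainders in descending order: Pinehurst 0.8429, Oakdale 0.8071, Rivermont 0.3500.
Largest remainders: Pinehurst, Oakdale receive the extra seats.

Oakdale 2; Rivermont 3; Pinehurst 2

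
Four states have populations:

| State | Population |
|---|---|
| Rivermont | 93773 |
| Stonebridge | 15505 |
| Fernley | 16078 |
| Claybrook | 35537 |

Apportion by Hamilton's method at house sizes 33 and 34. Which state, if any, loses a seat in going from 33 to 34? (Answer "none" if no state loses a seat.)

Fernley

At 33 seats: Rivermont 19, Stonebridge 3, Fernley 4, Claybrook 7.
At 34 seats: Rivermont 20, Stonebridge 3, Fernley 3, Claybrook 8.
Fernley drops from 4 to 3.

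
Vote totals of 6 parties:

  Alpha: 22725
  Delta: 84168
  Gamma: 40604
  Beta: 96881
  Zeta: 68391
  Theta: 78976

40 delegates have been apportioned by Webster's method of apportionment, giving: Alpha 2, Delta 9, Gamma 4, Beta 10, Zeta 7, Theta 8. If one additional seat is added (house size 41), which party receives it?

Theta

Priority for the next seat is population ÷ (current seats + 0.5).
Priorities: Alpha 9090.000, Delta 8859.789, Gamma 9023.111, Beta 9226.762, Zeta 9118.800, Theta 9291.294.
Highest priority: Theta.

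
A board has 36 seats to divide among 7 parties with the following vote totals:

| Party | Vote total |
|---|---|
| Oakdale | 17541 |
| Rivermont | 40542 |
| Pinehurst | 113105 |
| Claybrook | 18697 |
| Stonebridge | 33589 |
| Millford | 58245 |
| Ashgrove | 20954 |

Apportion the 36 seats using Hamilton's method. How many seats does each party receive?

The standard divisor is 302673/36 ≈ 8407.583.
Standard quotas: Oakdale 2.0863, Rivermont 4.8221, Pinehurst 13.4527, Claybrook 2.2238, Stonebridge 3.9951, Millford 6.9277, Ashgrove 2.4923.
Lower quotas: Oakdale 2, Rivermont 4, Pinehurst 13, Claybrook 2, Stonebridge 3, Millford 6, Ashgrove 2 (sum 32, leaving 4 seats).
Remainders in descending order: Stonebridge 0.9951, Millford 0.9277, Rivermont 0.8221, Ashgrove 0.4923, Pinehurst 0.4527, Claybrook 0.2238, Oakdale 0.0863.
The surplus seats go to Stonebridge, Millford, Rivermont, Ashgrove.

Oakdale 2, Rivermont 5, Pinehurst 13, Claybrook 2, Stonebridge 4, Millford 7, Ashgrove 3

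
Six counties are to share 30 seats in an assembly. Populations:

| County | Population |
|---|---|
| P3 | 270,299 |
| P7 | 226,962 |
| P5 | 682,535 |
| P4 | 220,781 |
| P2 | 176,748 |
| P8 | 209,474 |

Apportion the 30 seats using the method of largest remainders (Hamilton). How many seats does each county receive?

Total 1786799; standard divisor 1786799/30 ≈ 59559.967.
Standard quotas: P3 4.5383, P7 3.8106, P5 11.4596, P4 3.7069, P2 2.9676, P8 3.5170.
Lower quotas: P3 4, P7 3, P5 11, P4 3, P2 2, P8 3 (sum 26, leaving 4 seats).
Remainders in descending order: P2 0.9676, P7 0.8106, P4 0.7069, P3 0.5383, P8 0.5170, P5 0.4596.
Largest remainders: P2, P7, P4, P3 receive the extra seats.

P3 5; P7 4; P5 11; P4 4; P2 3; P8 3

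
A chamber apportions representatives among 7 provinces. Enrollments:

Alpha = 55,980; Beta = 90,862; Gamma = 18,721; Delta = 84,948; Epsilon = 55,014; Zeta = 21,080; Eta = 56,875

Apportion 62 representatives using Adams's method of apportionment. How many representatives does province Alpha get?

Standard divisor 383480/62 ≈ 6185.161; standard quotas: Alpha 9.051, Beta 14.690, Gamma 3.027, Delta 13.734, Epsilon 8.895, Zeta 3.408, Eta 9.195.
Rounding up gives 10, 15, 4, 14, 9, 4, 10 = 66 seats, so the divisor must be adjusted.
With modified divisor 6500: modified quotas Alpha 8.612, Beta 13.979, Gamma 2.880, Delta 13.069, Epsilon 8.464, Zeta 3.243, Eta 8.750.
Rounding up: Alpha 9, Beta 14, Gamma 3, Delta 14, Epsilon 9, Zeta 4, Eta 9 (total 62).
Alpha receives 9.

9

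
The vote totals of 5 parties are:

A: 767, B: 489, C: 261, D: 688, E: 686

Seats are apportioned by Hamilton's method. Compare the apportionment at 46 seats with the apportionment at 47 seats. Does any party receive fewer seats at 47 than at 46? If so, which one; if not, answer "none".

At 46 seats: A 12, B 8, C 4, D 11, E 11.
At 47 seats: A 13, B 8, C 4, D 11, E 11.
No party's allocation decreased.

none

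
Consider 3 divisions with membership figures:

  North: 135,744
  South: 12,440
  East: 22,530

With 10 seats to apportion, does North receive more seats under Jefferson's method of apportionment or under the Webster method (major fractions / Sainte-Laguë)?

Jefferson: North 9, South 0, East 1.
Webster: North 8, South 1, East 1.
North gets 9 under Jefferson and 8 under Webster.

Jefferson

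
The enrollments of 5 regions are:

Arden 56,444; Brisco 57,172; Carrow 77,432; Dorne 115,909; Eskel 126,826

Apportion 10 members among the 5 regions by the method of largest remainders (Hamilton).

Arden=1; Brisco=1; Carrow=2; Dorne=3; Eskel=3

Total 433783; standard divisor 433783/10 ≈ 43378.3.
Standard quotas: Arden 1.3012, Brisco 1.3180, Carrow 1.7850, Dorne 2.6721, Eskel 2.9237.
Lower quotas: Arden 1, Brisco 1, Carrow 1, Dorne 2, Eskel 2 (sum 7, leaving 3 seats).
Remainders in descending order: Eskel 0.9237, Carrow 0.7850, Dorne 0.6721, Brisco 0.3180, Arden 0.3012.
The surplus seats go to Eskel, Carrow, Dorne.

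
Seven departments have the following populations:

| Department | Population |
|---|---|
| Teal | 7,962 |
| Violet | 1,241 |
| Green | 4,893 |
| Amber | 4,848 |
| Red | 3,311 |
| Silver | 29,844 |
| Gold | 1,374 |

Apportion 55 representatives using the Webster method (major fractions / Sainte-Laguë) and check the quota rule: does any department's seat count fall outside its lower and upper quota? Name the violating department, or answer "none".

Standard quotas: Teal 8.189, Violet 1.276, Green 5.033, Amber 4.986, Red 3.406, Silver 30.696, Gold 1.413.
Webster allocation: Teal 8, Violet 1, Green 5, Amber 5, Red 3, Silver 32, Gold 1.
Silver has quota 30.696 (lower 30, upper 31) but receives 32 — outside the quota interval.

Silver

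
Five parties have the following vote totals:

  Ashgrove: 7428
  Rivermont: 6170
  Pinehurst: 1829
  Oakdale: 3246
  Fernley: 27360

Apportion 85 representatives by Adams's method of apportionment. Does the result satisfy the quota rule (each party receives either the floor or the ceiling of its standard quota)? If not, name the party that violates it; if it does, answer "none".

Standard quotas: Ashgrove 13.716, Rivermont 11.393, Pinehurst 3.377, Oakdale 5.994, Fernley 50.520.
Adams allocation: Ashgrove 14, Rivermont 12, Pinehurst 4, Oakdale 6, Fernley 49.
Fernley has quota 50.520 (lower 50, upper 51) but receives 49 — outside the quota interval.

Fernley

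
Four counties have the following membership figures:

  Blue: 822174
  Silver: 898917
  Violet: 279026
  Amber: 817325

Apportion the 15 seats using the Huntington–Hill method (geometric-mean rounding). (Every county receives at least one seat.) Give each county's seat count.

Blue 4, Silver 5, Violet 2, Amber 4

With divisor 190572: modified quotas Blue 4.314, Silver 4.717, Violet 1.464, Amber 4.289.
Geometric-mean thresholds: Blue √(4·5)=4.472, Silver √(4·5)=4.472, Violet √(1·2)=1.414, Amber √(4·5)=4.472.
Each quota rounded against its threshold gives Blue 4, Silver 5, Violet 2, Amber 4 (total 15).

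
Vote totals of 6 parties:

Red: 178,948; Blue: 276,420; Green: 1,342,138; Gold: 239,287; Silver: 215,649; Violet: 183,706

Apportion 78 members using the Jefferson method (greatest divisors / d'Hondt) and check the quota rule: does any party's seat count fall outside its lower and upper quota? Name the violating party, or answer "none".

Green

Standard quotas: Red 5.730, Blue 8.850, Green 42.972, Gold 7.661, Silver 6.905, Violet 5.882.
Jefferson allocation: Red 5, Blue 9, Green 44, Gold 7, Silver 7, Violet 6.
Green has quota 42.972 (lower 42, upper 43) but receives 44 — outside the quota interval.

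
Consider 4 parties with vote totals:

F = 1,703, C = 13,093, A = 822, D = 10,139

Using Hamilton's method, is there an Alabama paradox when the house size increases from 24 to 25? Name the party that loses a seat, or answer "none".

At 24 seats: F 2, C 12, A 1, D 9.
At 25 seats: F 1, C 13, A 1, D 10.
F drops from 2 to 1.

F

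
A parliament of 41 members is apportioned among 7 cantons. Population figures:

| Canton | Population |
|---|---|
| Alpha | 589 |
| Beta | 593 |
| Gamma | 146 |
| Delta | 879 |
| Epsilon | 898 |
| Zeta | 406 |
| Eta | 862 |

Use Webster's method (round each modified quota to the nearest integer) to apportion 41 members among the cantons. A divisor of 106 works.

Alpha 6, Beta 6, Gamma 1, Delta 8, Epsilon 8, Zeta 4, Eta 8

With modified divisor 106: modified quotas Alpha 5.557, Beta 5.594, Gamma 1.377, Delta 8.292, Epsilon 8.472, Zeta 3.830, Eta 8.132.
Rounding to the nearest integer: Alpha 6, Beta 6, Gamma 1, Delta 8, Epsilon 8, Zeta 4, Eta 8 (total 41).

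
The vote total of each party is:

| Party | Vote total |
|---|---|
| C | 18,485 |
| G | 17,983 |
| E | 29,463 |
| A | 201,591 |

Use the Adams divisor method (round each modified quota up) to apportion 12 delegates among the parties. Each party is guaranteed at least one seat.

C 1, G 1, E 2, A 8

Standard divisor 267522/12 ≈ 22293.5; standard quotas: C 0.829, G 0.807, E 1.322, A 9.043.
Rounding up gives 1, 1, 2, 10 = 14 seats, so the divisor must be adjusted.
With modified divisor 27000: modified quotas C 0.685, G 0.666, E 1.091, A 7.466.
Rounding up: C 1, G 1, E 2, A 8 (total 12).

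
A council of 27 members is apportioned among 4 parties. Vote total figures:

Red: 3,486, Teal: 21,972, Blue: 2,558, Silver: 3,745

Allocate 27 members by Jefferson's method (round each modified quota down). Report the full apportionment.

Red 3, Teal 19, Blue 2, Silver 3

Standard divisor 31761/27 ≈ 1176.333; standard quotas: Red 2.963, Teal 18.678, Blue 2.175, Silver 3.184.
Rounding down gives 2, 18, 2, 3 = 25 seats, so the divisor must be adjusted.
With modified divisor 1100: modified quotas Red 3.169, Teal 19.975, Blue 2.325, Silver 3.405.
Rounding down: Red 3, Teal 19, Blue 2, Silver 3 (total 27).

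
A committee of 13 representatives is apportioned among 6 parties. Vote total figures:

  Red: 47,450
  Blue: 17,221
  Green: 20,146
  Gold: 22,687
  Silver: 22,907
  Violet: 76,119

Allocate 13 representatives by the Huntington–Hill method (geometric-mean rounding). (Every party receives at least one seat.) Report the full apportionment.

With divisor 16120: modified quotas Red 2.944, Blue 1.068, Green 1.250, Gold 1.407, Silver 1.421, Violet 4.722.
Geometric-mean thresholds: Red √(2·3)=2.449, Blue √(1·2)=1.414, Green √(1·2)=1.414, Gold √(1·2)=1.414, Silver √(1·2)=1.414, Violet √(4·5)=4.472.
Each quota rounded against its threshold gives Red 3, Blue 1, Green 1, Gold 1, Silver 2, Violet 5 (total 13).

Red=3; Blue=1; Green=1; Gold=1; Silver=2; Violet=5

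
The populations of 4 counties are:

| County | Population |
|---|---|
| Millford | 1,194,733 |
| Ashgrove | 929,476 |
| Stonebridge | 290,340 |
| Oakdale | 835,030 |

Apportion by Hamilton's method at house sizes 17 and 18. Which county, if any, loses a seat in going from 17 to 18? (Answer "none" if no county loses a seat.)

Stonebridge

At 17 seats: Millford 6, Ashgrove 5, Stonebridge 2, Oakdale 4.
At 18 seats: Millford 7, Ashgrove 5, Stonebridge 1, Oakdale 5.
Stonebridge drops from 2 to 1.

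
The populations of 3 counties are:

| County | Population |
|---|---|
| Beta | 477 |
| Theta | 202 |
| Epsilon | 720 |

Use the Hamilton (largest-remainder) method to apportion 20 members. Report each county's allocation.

Beta 7, Theta 3, Epsilon 10

Standard divisor: 1399 ÷ 20 ≈ 69.95.
Standard quotas: Beta 6.819, Theta 2.888, Epsilon 10.293.
Lower quotas: Beta 6, Theta 2, Epsilon 10 (sum 18, leaving 2 seats).
Remainders in descending order: Theta 0.888, Beta 0.819, Epsilon 0.293.
The surplus seats go to Theta, Beta.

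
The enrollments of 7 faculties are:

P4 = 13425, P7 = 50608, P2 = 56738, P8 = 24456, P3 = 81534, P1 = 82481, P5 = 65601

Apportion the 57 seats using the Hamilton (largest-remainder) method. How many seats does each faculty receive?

P4: 2, P7: 8, P2: 9, P8: 4, P3: 12, P1: 12, P5: 10

Standard divisor: 374843 ÷ 57 ≈ 6576.193.
Standard quotas: P4 2.0415, P7 7.6956, P2 8.6278, P8 3.7189, P3 12.3984, P1 12.5424, P5 9.9755.
Lower quotas: P4 2, P7 7, P2 8, P8 3, P3 12, P1 12, P5 9 (sum 53, leaving 4 seats).
Remainders in descending order: P5 0.9755, P8 0.7189, P7 0.6956, P2 0.6278, P1 0.5424, P3 0.3984, P4 0.0415.
Largest remainders: P5, P8, P7, P2 receive the extra seats.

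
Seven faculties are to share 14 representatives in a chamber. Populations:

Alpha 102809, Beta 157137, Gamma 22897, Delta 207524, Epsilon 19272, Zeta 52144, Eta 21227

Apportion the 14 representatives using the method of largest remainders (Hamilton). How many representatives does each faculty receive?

The standard divisor is 583010/14 ≈ 41643.571.
Standard quotas: Alpha 2.4688, Beta 3.7734, Gamma 0.5498, Delta 4.9833, Epsilon 0.4628, Zeta 1.2522, Eta 0.5097.
Lower quotas: Alpha 2, Beta 3, Gamma 0, Delta 4, Epsilon 0, Zeta 1, Eta 0 (sum 10, leaving 4 seats).
Remainders in descending order: Delta 0.9833, Beta 0.7734, Gamma 0.5498, Eta 0.5097, Alpha 0.4688, Epsilon 0.4628, Zeta 0.2522.
The surplus seats go to Delta, Beta, Gamma, Eta.

Alpha=2, Beta=4, Gamma=1, Delta=5, Epsilon=0, Zeta=1, Eta=1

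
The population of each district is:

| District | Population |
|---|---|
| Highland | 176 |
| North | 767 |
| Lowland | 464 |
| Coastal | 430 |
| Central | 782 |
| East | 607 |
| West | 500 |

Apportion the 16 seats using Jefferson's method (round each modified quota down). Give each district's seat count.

Highland: 0, North: 3, Lowland: 2, Coastal: 2, Central: 4, East: 3, West: 2

Standard divisor 3726/16 ≈ 232.875; standard quotas: Highland 0.756, North 3.294, Lowland 1.992, Coastal 1.846, Central 3.358, East 2.607, West 2.147.
Rounding down gives 0, 3, 1, 1, 3, 2, 2 = 12 seats, so the divisor must be adjusted.
With modified divisor 194: modified quotas Highland 0.907, North 3.954, Lowland 2.392, Coastal 2.216, Central 4.031, East 3.129, West 2.577.
Rounding down: Highland 0, North 3, Lowland 2, Coastal 2, Central 4, East 3, West 2 (total 16).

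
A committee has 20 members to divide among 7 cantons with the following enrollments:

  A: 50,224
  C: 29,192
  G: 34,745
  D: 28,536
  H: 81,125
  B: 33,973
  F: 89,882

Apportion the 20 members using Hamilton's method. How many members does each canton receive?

The standard divisor is 347677/20 ≈ 17383.85.
Standard quotas: A 2.8891, C 1.6793, G 1.9987, D 1.6415, H 4.6667, B 1.9543, F 5.1704.
Lower quotas: A 2, C 1, G 1, D 1, H 4, B 1, F 5 (sum 15, leaving 5 seats).
Remainders in descending order: G 0.9987, B 0.9543, A 0.8891, C 0.6793, H 0.6667, D 0.6415, F 0.1704.
The surplus seats go to G, B, A, C, H.

A=3, C=2, G=2, D=1, H=5, B=2, F=5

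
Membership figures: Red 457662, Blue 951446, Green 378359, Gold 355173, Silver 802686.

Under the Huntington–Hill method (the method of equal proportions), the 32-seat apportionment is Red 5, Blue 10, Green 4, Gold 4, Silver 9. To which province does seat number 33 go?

Blue

Priority for the next seat is population ÷ (√(s·(s+1))).
Priorities: Red 83557.267, Blue 90716.817, Green 84603.644, Gold 79419.097, Silver 84610.534.
Highest priority: Blue.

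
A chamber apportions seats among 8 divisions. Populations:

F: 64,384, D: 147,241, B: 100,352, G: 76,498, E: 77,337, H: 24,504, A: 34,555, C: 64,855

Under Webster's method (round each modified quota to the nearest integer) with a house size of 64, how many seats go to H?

3

Standard divisor 589726/64 ≈ 9214.469; standard quotas: F 6.987, D 15.979, B 10.891, G 8.302, E 8.393, H 2.659, A 3.750, C 7.038.
Rounding to the nearest integer gives F 7, D 16, B 11, G 8, E 8, H 3, A 4, C 7 — total 64, matching the house size, so no adjustment is needed.
H receives 3.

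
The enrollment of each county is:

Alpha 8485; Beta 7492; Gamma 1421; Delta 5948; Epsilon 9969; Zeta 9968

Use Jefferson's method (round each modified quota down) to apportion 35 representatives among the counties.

Standard divisor 43283/35 ≈ 1236.657; standard quotas: Alpha 6.861, Beta 6.058, Gamma 1.149, Delta 4.810, Epsilon 8.061, Zeta 8.060.
Rounding down gives 6, 6, 1, 4, 8, 8 = 33 seats, so the divisor must be adjusted.
With modified divisor 1150: modified quotas Alpha 7.378, Beta 6.515, Gamma 1.236, Delta 5.172, Epsilon 8.669, Zeta 8.668.
Rounding down: Alpha 7, Beta 6, Gamma 1, Delta 5, Epsilon 8, Zeta 8 (total 35).

Alpha 7, Beta 6, Gamma 1, Delta 5, Epsilon 8, Zeta 8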